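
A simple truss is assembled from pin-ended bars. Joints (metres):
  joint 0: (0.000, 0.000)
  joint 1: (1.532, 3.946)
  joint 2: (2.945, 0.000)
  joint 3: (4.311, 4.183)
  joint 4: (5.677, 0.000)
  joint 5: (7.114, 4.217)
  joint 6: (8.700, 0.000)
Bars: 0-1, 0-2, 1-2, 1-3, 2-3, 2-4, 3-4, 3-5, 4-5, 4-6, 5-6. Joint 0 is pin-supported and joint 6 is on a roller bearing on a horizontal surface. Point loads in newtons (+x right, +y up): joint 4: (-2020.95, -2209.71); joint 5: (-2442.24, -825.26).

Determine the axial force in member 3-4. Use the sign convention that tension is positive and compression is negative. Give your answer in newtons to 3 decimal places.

N=7 nodes, M=11 members, R=3 reactions → 2N=14, M+R=14
member 0 (0-1): L=4.2330, (cx,cy)=(0.3619,0.9322)
member 1 (0-2): L=2.9450, (cx,cy)=(1.0000,0.0000)
member 2 (1-2): L=4.1914, (cx,cy)=(0.3371,-0.9415)
member 3 (1-3): L=2.7891, (cx,cy)=(0.9964,0.0850)
member 4 (2-3): L=4.4004, (cx,cy)=(0.3104,0.9506)
member 5 (2-4): L=2.7320, (cx,cy)=(1.0000,0.0000)
member 6 (3-4): L=4.4004, (cx,cy)=(0.3104,-0.9506)
member 7 (3-5): L=2.8032, (cx,cy)=(0.9999,0.0121)
member 8 (4-5): L=4.4551, (cx,cy)=(0.3226,0.9466)
member 9 (4-6): L=3.0230, (cx,cy)=(1.0000,0.0000)
member 10 (5-6): L=4.5054, (cx,cy)=(0.3520,-0.9360)
solve A·x = −loads:
  F[0-1] = -2254.9026 N (compression)
  F[0-2] = -3647.0916 N (compression)
  F[1-2] = +2094.8426 N (tension)
  F[1-3] = -1527.8423 N (compression)
  F[2-3] = -2074.7087 N (compression)
  F[2-4] = -2296.8282 N (compression)
  F[3-4] = +2175.0239 N (tension)
  F[3-5] = -2841.7568 N (compression)
  F[4-5] = +150.1642 N (tension)
  F[4-6] = +350.8722 N (tension)
  F[5-6] = -996.7302 N (compression)
  Rx@0 = +4463.1900 N
  Ry@0 = +2102.0393 N
  Ry@6 = +932.9307 N

2175.024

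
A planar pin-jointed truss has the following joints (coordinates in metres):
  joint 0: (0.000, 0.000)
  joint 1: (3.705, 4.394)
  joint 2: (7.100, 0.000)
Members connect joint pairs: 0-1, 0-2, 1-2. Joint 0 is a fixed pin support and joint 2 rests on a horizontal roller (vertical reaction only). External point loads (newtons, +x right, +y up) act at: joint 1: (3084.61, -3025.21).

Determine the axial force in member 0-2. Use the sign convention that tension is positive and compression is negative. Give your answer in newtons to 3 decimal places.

N=3 nodes, M=3 members, R=3 reactions → 2N=6, M+R=6
member 0 (0-1): L=5.7475, (cx,cy)=(0.6446,0.7645)
member 1 (0-2): L=7.1000, (cx,cy)=(1.0000,0.0000)
member 2 (1-2): L=5.5528, (cx,cy)=(0.6114,-0.7913)
solve A·x = −loads:
  F[0-1] = +604.8667 N (tension)
  F[0-2] = +2694.6989 N (tension)
  F[1-2] = -4407.3769 N (compression)
  Rx@0 = -3084.6100 N
  Ry@0 = -462.4209 N
  Ry@2 = +3487.6309 N

2694.699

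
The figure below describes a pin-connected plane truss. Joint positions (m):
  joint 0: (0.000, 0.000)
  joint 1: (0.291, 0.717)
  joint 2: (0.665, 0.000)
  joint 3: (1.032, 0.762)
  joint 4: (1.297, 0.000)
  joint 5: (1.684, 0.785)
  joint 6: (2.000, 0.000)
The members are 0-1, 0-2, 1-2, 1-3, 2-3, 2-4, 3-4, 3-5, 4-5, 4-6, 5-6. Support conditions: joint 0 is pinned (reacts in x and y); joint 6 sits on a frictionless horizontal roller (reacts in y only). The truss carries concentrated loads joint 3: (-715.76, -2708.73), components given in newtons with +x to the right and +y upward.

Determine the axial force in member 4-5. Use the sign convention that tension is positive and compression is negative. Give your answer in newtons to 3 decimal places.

1294.609

N=7 nodes, M=11 members, R=3 reactions → 2N=14, M+R=14
member 0 (0-1): L=0.7738, (cx,cy)=(0.3761,0.9266)
member 1 (0-2): L=0.6650, (cx,cy)=(1.0000,0.0000)
member 2 (1-2): L=0.8087, (cx,cy)=(0.4625,-0.8866)
member 3 (1-3): L=0.7424, (cx,cy)=(0.9982,0.0606)
member 4 (2-3): L=0.8458, (cx,cy)=(0.4339,0.9010)
member 5 (2-4): L=0.6320, (cx,cy)=(1.0000,0.0000)
member 6 (3-4): L=0.8068, (cx,cy)=(0.3285,-0.9445)
member 7 (3-5): L=0.6524, (cx,cy)=(0.9994,0.0353)
member 8 (4-5): L=0.8752, (cx,cy)=(0.4422,0.8969)
member 9 (4-6): L=0.7030, (cx,cy)=(1.0000,0.0000)
member 10 (5-6): L=0.8462, (cx,cy)=(0.3734,-0.9277)
solve A·x = −loads:
  F[0-1] = -1709.1964 N (compression)
  F[0-2] = -72.9910 N (compression)
  F[1-2] = +1688.7179 N (tension)
  F[1-3] = -1426.3928 N (compression)
  F[2-3] = -1661.8743 N (compression)
  F[2-4] = +1429.1340 N (tension)
  F[3-4] = -1229.3834 N (compression)
  F[3-5] = -1025.9531 N (compression)
  F[4-5] = +1294.6088 N (tension)
  F[4-6] = +452.8663 N (tension)
  F[5-6] = -1212.7296 N (compression)
  Rx@0 = +715.7600 N
  Ry@0 = +1583.7299 N
  Ry@6 = +1125.0001 N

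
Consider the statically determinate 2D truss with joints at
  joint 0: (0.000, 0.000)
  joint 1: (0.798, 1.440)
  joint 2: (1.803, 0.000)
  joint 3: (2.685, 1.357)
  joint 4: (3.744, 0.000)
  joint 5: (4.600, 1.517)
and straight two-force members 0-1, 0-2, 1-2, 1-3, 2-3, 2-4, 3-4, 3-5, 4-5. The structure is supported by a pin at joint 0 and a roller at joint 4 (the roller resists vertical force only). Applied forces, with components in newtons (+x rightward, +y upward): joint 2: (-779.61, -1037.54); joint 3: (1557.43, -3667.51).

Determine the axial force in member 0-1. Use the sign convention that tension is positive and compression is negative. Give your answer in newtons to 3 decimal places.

N=6 nodes, M=9 members, R=3 reactions → 2N=12, M+R=12
member 0 (0-1): L=1.6463, (cx,cy)=(0.4847,0.8747)
member 1 (0-2): L=1.8030, (cx,cy)=(1.0000,0.0000)
member 2 (1-2): L=1.7560, (cx,cy)=(0.5723,-0.8200)
member 3 (1-3): L=1.8888, (cx,cy)=(0.9990,-0.0439)
member 4 (2-3): L=1.6184, (cx,cy)=(0.5450,0.8385)
member 5 (2-4): L=1.9410, (cx,cy)=(1.0000,0.0000)
member 6 (3-4): L=1.7213, (cx,cy)=(0.6152,-0.7884)
member 7 (3-5): L=1.9217, (cx,cy)=(0.9965,0.0833)
member 8 (4-5): L=1.7418, (cx,cy)=(0.4914,0.8709)
solve A·x = −loads:
  F[0-1] = -1155.5991 N (compression)
  F[0-2] = +1337.9555 N (tension)
  F[1-2] = +1302.6293 N (tension)
  F[1-3] = -1306.9124 N (compression)
  F[2-3] = -36.5671 N (compression)
  F[2-4] = +2883.0079 N (tension)
  F[3-4] = -4686.0894 N (compression)
  F[3-5] = +0.0000 N (tension)
  F[4-5] = -0.0000 N (compression)
  Rx@0 = -777.8200 N
  Ry@0 = +1010.7708 N
  Ry@4 = +3694.2792 N

-1155.599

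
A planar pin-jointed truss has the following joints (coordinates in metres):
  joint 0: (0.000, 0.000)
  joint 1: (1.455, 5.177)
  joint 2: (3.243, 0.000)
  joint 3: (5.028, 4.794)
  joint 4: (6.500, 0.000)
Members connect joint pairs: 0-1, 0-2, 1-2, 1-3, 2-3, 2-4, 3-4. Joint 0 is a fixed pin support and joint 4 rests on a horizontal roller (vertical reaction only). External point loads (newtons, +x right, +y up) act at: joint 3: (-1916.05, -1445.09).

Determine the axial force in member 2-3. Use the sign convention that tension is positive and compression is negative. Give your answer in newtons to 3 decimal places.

-1986.645

N=5 nodes, M=7 members, R=3 reactions → 2N=10, M+R=10
member 0 (0-1): L=5.3776, (cx,cy)=(0.2706,0.9627)
member 1 (0-2): L=3.2430, (cx,cy)=(1.0000,0.0000)
member 2 (1-2): L=5.4771, (cx,cy)=(0.3265,-0.9452)
member 3 (1-3): L=3.5935, (cx,cy)=(0.9943,-0.1066)
member 4 (2-3): L=5.1155, (cx,cy)=(0.3489,0.9371)
member 5 (2-4): L=3.2570, (cx,cy)=(1.0000,0.0000)
member 6 (3-4): L=5.0149, (cx,cy)=(0.2935,-0.9560)
solve A·x = −loads:
  F[0-1] = -1807.8490 N (compression)
  F[0-2] = -1426.9042 N (compression)
  F[1-2] = +1969.6886 N (tension)
  F[1-3] = -1138.6405 N (compression)
  F[2-3] = -1986.6452 N (compression)
  F[2-4] = -90.6806 N (compression)
  F[3-4] = +308.9361 N (tension)
  Rx@0 = +1916.0500 N
  Ry@0 = +1740.4179 N
  Ry@4 = -295.3279 N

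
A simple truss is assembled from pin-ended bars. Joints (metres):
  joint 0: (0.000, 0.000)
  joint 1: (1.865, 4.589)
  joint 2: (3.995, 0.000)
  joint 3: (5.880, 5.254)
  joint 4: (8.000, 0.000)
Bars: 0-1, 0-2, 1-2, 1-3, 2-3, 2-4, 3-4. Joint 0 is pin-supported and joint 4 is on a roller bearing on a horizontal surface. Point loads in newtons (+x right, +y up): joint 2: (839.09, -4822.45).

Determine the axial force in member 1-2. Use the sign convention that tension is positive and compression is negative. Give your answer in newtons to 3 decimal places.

N=5 nodes, M=7 members, R=3 reactions → 2N=10, M+R=10
member 0 (0-1): L=4.9535, (cx,cy)=(0.3765,0.9264)
member 1 (0-2): L=3.9950, (cx,cy)=(1.0000,0.0000)
member 2 (1-2): L=5.0592, (cx,cy)=(0.4210,-0.9071)
member 3 (1-3): L=4.0697, (cx,cy)=(0.9866,0.1634)
member 4 (2-3): L=5.5819, (cx,cy)=(0.3377,0.9413)
member 5 (2-4): L=4.0050, (cx,cy)=(1.0000,0.0000)
member 6 (3-4): L=5.6656, (cx,cy)=(0.3742,-0.9274)
solve A·x = −loads:
  F[0-1] = -2605.9989 N (compression)
  F[0-2] = +1820.2527 N (tension)
  F[1-2] = +2305.2425 N (tension)
  F[1-3] = -1978.2881 N (compression)
  F[2-3] = +2901.9447 N (tension)
  F[2-4] = +971.7182 N (tension)
  F[3-4] = -2596.8666 N (compression)
  Rx@0 = -839.0900 N
  Ry@0 = +2414.2390 N
  Ry@4 = +2408.2110 N

2305.243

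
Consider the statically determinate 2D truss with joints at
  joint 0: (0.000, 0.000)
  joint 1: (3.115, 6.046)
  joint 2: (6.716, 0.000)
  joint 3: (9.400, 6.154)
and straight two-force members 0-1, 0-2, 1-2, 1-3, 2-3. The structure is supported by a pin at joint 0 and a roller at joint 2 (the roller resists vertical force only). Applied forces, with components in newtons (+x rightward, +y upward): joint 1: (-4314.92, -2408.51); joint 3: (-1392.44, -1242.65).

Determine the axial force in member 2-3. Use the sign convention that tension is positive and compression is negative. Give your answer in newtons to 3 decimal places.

-1339.631

N=4 nodes, M=5 members, R=3 reactions → 2N=8, M+R=8
member 0 (0-1): L=6.8013, (cx,cy)=(0.4580,0.8890)
member 1 (0-2): L=6.7160, (cx,cy)=(1.0000,0.0000)
member 2 (1-2): L=7.0371, (cx,cy)=(0.5117,-0.8592)
member 3 (1-3): L=6.2859, (cx,cy)=(0.9999,0.0172)
member 4 (2-3): L=6.7138, (cx,cy)=(0.3998,0.9166)
solve A·x = −loads:
  F[0-1] = -6699.0870 N (compression)
  F[0-2] = -2639.1623 N (compression)
  F[1-2] = +4110.9241 N (tension)
  F[1-3] = -857.0203 N (compression)
  F[2-3] = -1339.6307 N (compression)
  Rx@0 = +5707.3600 N
  Ry@0 = +5955.1599 N
  Ry@2 = -2303.9999 N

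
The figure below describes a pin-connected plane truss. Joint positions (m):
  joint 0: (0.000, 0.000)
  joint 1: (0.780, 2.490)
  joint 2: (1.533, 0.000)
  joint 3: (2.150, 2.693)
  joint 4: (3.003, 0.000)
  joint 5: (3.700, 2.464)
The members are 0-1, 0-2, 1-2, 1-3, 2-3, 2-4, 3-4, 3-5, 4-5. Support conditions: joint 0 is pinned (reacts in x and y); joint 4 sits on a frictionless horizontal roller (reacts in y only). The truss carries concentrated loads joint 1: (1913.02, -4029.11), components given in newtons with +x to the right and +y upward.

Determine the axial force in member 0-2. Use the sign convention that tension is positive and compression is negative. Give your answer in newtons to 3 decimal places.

2350.436

N=6 nodes, M=9 members, R=3 reactions → 2N=12, M+R=12
member 0 (0-1): L=2.6093, (cx,cy)=(0.2989,0.9543)
member 1 (0-2): L=1.5330, (cx,cy)=(1.0000,0.0000)
member 2 (1-2): L=2.6014, (cx,cy)=(0.2895,-0.9572)
member 3 (1-3): L=1.3850, (cx,cy)=(0.9892,0.1466)
member 4 (2-3): L=2.7628, (cx,cy)=(0.2233,0.9747)
member 5 (2-4): L=1.4700, (cx,cy)=(1.0000,0.0000)
member 6 (3-4): L=2.8249, (cx,cy)=(0.3020,-0.9533)
member 7 (3-5): L=1.5668, (cx,cy)=(0.9893,-0.1462)
member 8 (4-5): L=2.5607, (cx,cy)=(0.2722,0.9622)
solve A·x = −loads:
  F[0-1] = -1463.2756 N (compression)
  F[0-2] = +2350.4363 N (tension)
  F[1-2] = -2980.7791 N (compression)
  F[1-3] = -1503.8526 N (compression)
  F[2-3] = +2927.0967 N (tension)
  F[2-4] = +833.9136 N (tension)
  F[3-4] = -2761.6562 N (compression)
  F[3-5] = +0.0000 N (tension)
  F[4-5] = -0.0000 N (compression)
  Rx@0 = -1913.0200 N
  Ry@0 = +1396.3675 N
  Ry@4 = +2632.7425 N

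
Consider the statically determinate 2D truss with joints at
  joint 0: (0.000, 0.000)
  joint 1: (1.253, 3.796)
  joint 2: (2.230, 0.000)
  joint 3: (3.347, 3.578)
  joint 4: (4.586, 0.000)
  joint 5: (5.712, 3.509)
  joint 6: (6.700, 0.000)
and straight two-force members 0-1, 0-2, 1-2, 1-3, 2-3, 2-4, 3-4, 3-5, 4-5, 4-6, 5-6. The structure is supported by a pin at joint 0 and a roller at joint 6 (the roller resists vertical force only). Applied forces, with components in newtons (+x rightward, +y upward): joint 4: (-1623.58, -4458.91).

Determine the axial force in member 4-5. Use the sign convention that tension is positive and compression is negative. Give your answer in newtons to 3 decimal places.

N=7 nodes, M=11 members, R=3 reactions → 2N=14, M+R=14
member 0 (0-1): L=3.9975, (cx,cy)=(0.3134,0.9496)
member 1 (0-2): L=2.2300, (cx,cy)=(1.0000,0.0000)
member 2 (1-2): L=3.9197, (cx,cy)=(0.2493,-0.9684)
member 3 (1-3): L=2.1053, (cx,cy)=(0.9946,-0.1035)
member 4 (2-3): L=3.7483, (cx,cy)=(0.2980,0.9546)
member 5 (2-4): L=2.3560, (cx,cy)=(1.0000,0.0000)
member 6 (3-4): L=3.7865, (cx,cy)=(0.3272,-0.9449)
member 7 (3-5): L=2.3660, (cx,cy)=(0.9996,-0.0292)
member 8 (4-5): L=3.6852, (cx,cy)=(0.3055,0.9522)
member 9 (4-6): L=2.1140, (cx,cy)=(1.0000,0.0000)
member 10 (5-6): L=3.6454, (cx,cy)=(0.2710,-0.9626)
solve A·x = −loads:
  F[0-1] = -1481.5488 N (compression)
  F[0-2] = -1159.1890 N (compression)
  F[1-2] = +1544.0303 N (tension)
  F[1-3] = -853.8349 N (compression)
  F[2-3] = -1566.4702 N (compression)
  F[2-4] = -307.5243 N (compression)
  F[3-4] = +1545.0930 N (tension)
  F[3-5] = -1822.4152 N (compression)
  F[4-5] = +3149.4916 N (tension)
  F[4-6] = +859.3331 N (tension)
  F[5-6] = -3170.6946 N (compression)
  Rx@0 = +1623.5800 N
  Ry@0 = +1406.8859 N
  Ry@6 = +3052.0241 N

3149.492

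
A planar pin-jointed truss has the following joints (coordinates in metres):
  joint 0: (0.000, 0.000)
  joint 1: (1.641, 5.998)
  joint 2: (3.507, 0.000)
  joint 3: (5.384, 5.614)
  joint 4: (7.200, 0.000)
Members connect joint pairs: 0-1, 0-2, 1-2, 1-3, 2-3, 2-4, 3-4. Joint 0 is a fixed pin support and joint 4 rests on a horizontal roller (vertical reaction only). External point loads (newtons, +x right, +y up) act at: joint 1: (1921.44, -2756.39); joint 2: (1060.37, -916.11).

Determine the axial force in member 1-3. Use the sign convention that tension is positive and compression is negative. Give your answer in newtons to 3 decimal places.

N=5 nodes, M=7 members, R=3 reactions → 2N=10, M+R=10
member 0 (0-1): L=6.2184, (cx,cy)=(0.2639,0.9646)
member 1 (0-2): L=3.5070, (cx,cy)=(1.0000,0.0000)
member 2 (1-2): L=6.2816, (cx,cy)=(0.2971,-0.9549)
member 3 (1-3): L=3.7626, (cx,cy)=(0.9948,-0.1021)
member 4 (2-3): L=5.9195, (cx,cy)=(0.3171,0.9484)
member 5 (2-4): L=3.6930, (cx,cy)=(1.0000,0.0000)
member 6 (3-4): L=5.9004, (cx,cy)=(0.3078,-0.9515)
solve A·x = −loads:
  F[0-1] = -1034.0392 N (compression)
  F[0-2] = +3254.6856 N (tension)
  F[1-2] = -1659.3634 N (compression)
  F[1-3] = -1710.3151 N (compression)
  F[2-3] = +2636.6291 N (tension)
  F[2-4] = +865.3384 N (tension)
  F[3-4] = -2811.5926 N (compression)
  Rx@0 = -2981.8100 N
  Ry@0 = +997.3846 N
  Ry@4 = +2675.1154 N

-1710.315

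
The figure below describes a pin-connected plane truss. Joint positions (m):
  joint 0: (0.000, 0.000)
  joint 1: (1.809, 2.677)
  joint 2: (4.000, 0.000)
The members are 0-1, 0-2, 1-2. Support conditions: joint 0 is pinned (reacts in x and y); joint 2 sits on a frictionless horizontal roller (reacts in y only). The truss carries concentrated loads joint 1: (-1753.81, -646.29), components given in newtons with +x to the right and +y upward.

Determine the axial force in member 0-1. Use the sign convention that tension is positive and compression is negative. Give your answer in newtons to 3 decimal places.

-1843.857

N=3 nodes, M=3 members, R=3 reactions → 2N=6, M+R=6
member 0 (0-1): L=3.2309, (cx,cy)=(0.5599,0.8286)
member 1 (0-2): L=4.0000, (cx,cy)=(1.0000,0.0000)
member 2 (1-2): L=3.4593, (cx,cy)=(0.6334,-0.7739)
solve A·x = −loads:
  F[0-1] = -1843.8574 N (compression)
  F[0-2] = -721.4280 N (compression)
  F[1-2] = +1139.0423 N (tension)
  Rx@0 = +1753.8100 N
  Ry@0 = +1527.7427 N
  Ry@2 = -881.4527 N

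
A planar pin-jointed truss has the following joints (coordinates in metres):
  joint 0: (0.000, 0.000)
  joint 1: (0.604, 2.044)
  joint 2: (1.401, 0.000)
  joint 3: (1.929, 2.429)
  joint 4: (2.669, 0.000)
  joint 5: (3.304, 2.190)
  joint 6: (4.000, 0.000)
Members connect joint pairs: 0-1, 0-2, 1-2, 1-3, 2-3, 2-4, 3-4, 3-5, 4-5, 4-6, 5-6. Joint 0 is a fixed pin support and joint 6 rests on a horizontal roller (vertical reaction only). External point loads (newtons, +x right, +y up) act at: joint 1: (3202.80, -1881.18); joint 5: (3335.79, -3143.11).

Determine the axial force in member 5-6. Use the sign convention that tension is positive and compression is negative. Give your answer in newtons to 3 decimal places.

-6655.879

N=7 nodes, M=11 members, R=3 reactions → 2N=14, M+R=14
member 0 (0-1): L=2.1314, (cx,cy)=(0.2834,0.9590)
member 1 (0-2): L=1.4010, (cx,cy)=(1.0000,0.0000)
member 2 (1-2): L=2.1939, (cx,cy)=(0.3633,-0.9317)
member 3 (1-3): L=1.3798, (cx,cy)=(0.9603,0.2790)
member 4 (2-3): L=2.4857, (cx,cy)=(0.2124,0.9772)
member 5 (2-4): L=1.2680, (cx,cy)=(1.0000,0.0000)
member 6 (3-4): L=2.5392, (cx,cy)=(0.2914,-0.9566)
member 7 (3-5): L=1.3956, (cx,cy)=(0.9852,-0.1713)
member 8 (4-5): L=2.2802, (cx,cy)=(0.2785,0.9604)
member 9 (4-6): L=1.3310, (cx,cy)=(1.0000,0.0000)
member 10 (5-6): L=2.2979, (cx,cy)=(0.3029,-0.9530)
solve A·x = −loads:
  F[0-1] = +1375.3331 N (tension)
  F[0-2] = +6148.8407 N (tension)
  F[1-2] = -3873.2818 N (compression)
  F[1-3] = -1464.1063 N (compression)
  F[2-3] = +3692.9289 N (tension)
  F[2-4] = +3957.3213 N (tension)
  F[3-4] = -3413.1496 N (compression)
  F[3-5] = +378.7511 N (tension)
  F[4-5] = +3399.4744 N (tension)
  F[4-6] = +2015.9347 N (tension)
  F[5-6] = -6655.8788 N (compression)
  Rx@0 = -6538.5900 N
  Ry@0 = -1318.9529 N
  Ry@6 = +6343.2429 N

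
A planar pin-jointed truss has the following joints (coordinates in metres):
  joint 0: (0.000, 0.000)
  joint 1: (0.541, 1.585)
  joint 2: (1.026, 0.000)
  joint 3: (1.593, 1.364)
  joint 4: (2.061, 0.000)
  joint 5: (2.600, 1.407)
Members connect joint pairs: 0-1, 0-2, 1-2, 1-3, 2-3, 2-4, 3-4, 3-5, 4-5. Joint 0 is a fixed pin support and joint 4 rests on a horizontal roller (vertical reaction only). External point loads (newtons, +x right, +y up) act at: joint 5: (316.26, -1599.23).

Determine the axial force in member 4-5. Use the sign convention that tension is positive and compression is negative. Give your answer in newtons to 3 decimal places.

N=6 nodes, M=9 members, R=3 reactions → 2N=12, M+R=12
member 0 (0-1): L=1.6748, (cx,cy)=(0.3230,0.9464)
member 1 (0-2): L=1.0260, (cx,cy)=(1.0000,0.0000)
member 2 (1-2): L=1.6575, (cx,cy)=(0.2926,-0.9562)
member 3 (1-3): L=1.0750, (cx,cy)=(0.9786,-0.2056)
member 4 (2-3): L=1.4772, (cx,cy)=(0.3838,0.9234)
member 5 (2-4): L=1.0350, (cx,cy)=(1.0000,0.0000)
member 6 (3-4): L=1.4421, (cx,cy)=(0.3245,-0.9459)
member 7 (3-5): L=1.0079, (cx,cy)=(0.9991,0.0427)
member 8 (4-5): L=1.5067, (cx,cy)=(0.3577,0.9338)
solve A·x = −loads:
  F[0-1] = +670.0622 N (tension)
  F[0-2] = +99.8122 N (tension)
  F[1-2] = -759.5402 N (compression)
  F[1-3] = +448.2662 N (tension)
  F[2-3] = +786.5506 N (tension)
  F[2-4] = -424.3450 N (compression)
  F[3-4] = -627.7962 N (compression)
  F[3-5] = +945.2087 N (tension)
  F[4-5] = -1755.7432 N (compression)
  Rx@0 = -316.2600 N
  Ry@0 = -634.1401 N
  Ry@4 = +2233.3701 N

-1755.743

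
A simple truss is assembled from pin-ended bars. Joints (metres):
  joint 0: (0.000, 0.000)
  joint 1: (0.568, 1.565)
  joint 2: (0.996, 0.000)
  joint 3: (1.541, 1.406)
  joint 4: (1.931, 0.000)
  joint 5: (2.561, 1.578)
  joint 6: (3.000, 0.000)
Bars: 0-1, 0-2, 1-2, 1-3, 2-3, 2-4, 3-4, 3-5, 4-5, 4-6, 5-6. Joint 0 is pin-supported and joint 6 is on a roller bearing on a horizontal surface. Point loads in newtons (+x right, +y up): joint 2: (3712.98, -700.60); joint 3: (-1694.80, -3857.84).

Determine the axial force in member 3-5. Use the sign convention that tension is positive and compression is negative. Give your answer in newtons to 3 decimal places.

-1045.923

N=7 nodes, M=11 members, R=3 reactions → 2N=14, M+R=14
member 0 (0-1): L=1.6649, (cx,cy)=(0.3412,0.9400)
member 1 (0-2): L=0.9960, (cx,cy)=(1.0000,0.0000)
member 2 (1-2): L=1.6225, (cx,cy)=(0.2638,-0.9646)
member 3 (1-3): L=0.9859, (cx,cy)=(0.9869,-0.1613)
member 4 (2-3): L=1.5079, (cx,cy)=(0.3614,0.9324)
member 5 (2-4): L=0.9350, (cx,cy)=(1.0000,0.0000)
member 6 (3-4): L=1.4591, (cx,cy)=(0.2673,-0.9636)
member 7 (3-5): L=1.0344, (cx,cy)=(0.9861,0.1663)
member 8 (4-5): L=1.6991, (cx,cy)=(0.3708,0.9287)
member 9 (4-6): L=1.0690, (cx,cy)=(1.0000,0.0000)
member 10 (5-6): L=1.6379, (cx,cy)=(0.2680,-0.9634)
solve A·x = −loads:
  F[0-1] = -3338.8095 N (compression)
  F[0-2] = +3157.2625 N (tension)
  F[1-2] = +3607.9616 N (tension)
  F[1-3] = -2118.5785 N (compression)
  F[2-3] = -2981.0766 N (compression)
  F[2-4] = +1473.4725 N (tension)
  F[3-4] = -1654.0435 N (compression)
  F[3-5] = -1045.9233 N (compression)
  F[4-5] = +1716.1930 N (tension)
  F[4-6] = +395.0295 N (tension)
  F[5-6] = -1473.8715 N (compression)
  Rx@0 = -2018.1800 N
  Ry@0 = +3138.4933 N
  Ry@6 = +1419.9467 N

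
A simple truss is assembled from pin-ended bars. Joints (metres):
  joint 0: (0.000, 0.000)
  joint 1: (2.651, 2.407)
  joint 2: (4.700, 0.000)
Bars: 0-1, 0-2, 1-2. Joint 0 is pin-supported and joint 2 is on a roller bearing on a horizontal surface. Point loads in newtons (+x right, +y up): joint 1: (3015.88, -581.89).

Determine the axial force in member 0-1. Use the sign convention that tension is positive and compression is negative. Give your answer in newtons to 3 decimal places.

N=3 nodes, M=3 members, R=3 reactions → 2N=6, M+R=6
member 0 (0-1): L=3.5807, (cx,cy)=(0.7404,0.6722)
member 1 (0-2): L=4.7000, (cx,cy)=(1.0000,0.0000)
member 2 (1-2): L=3.1610, (cx,cy)=(0.6482,-0.7615)
solve A·x = −loads:
  F[0-1] = +1920.2760 N (tension)
  F[0-2] = +1594.1903 N (tension)
  F[1-2] = -2459.3793 N (compression)
  Rx@0 = -3015.8800 N
  Ry@0 = -1290.8363 N
  Ry@2 = +1872.7263 N

1920.276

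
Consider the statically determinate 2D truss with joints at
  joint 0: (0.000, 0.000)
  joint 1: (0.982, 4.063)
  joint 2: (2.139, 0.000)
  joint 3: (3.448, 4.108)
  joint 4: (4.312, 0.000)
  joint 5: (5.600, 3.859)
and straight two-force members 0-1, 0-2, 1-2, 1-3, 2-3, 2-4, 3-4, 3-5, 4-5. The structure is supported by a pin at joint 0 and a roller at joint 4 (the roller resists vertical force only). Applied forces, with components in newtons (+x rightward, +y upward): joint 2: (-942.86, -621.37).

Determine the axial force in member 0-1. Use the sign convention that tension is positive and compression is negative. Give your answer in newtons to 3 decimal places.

N=6 nodes, M=9 members, R=3 reactions → 2N=12, M+R=12
member 0 (0-1): L=4.1800, (cx,cy)=(0.2349,0.9720)
member 1 (0-2): L=2.1390, (cx,cy)=(1.0000,0.0000)
member 2 (1-2): L=4.2245, (cx,cy)=(0.2739,-0.9618)
member 3 (1-3): L=2.4664, (cx,cy)=(0.9998,0.0182)
member 4 (2-3): L=4.3115, (cx,cy)=(0.3036,0.9528)
member 5 (2-4): L=2.1730, (cx,cy)=(1.0000,0.0000)
member 6 (3-4): L=4.1979, (cx,cy)=(0.2058,-0.9786)
member 7 (3-5): L=2.1664, (cx,cy)=(0.9934,-0.1149)
member 8 (4-5): L=4.0683, (cx,cy)=(0.3166,0.9486)
solve A·x = −loads:
  F[0-1] = -322.1509 N (compression)
  F[0-2] = -867.1774 N (compression)
  F[1-2] = +322.4718 N (tension)
  F[1-3] = -164.0275 N (compression)
  F[2-3] = +326.6464 N (tension)
  F[2-4] = +64.8284 N (tension)
  F[3-4] = -314.9789 N (compression)
  F[3-5] = -0.0000 N (compression)
  F[4-5] = +0.0000 N (tension)
  Rx@0 = +942.8600 N
  Ry@0 = +313.1347 N
  Ry@4 = +308.2353 N

-322.151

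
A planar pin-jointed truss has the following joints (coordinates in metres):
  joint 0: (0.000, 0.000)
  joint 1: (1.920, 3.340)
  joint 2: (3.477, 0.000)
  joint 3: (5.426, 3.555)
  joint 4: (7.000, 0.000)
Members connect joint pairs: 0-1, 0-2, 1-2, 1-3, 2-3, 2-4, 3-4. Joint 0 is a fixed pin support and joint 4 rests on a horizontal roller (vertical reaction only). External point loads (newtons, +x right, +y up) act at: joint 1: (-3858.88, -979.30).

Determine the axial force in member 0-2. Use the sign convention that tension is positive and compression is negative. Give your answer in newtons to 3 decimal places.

-2391.903

N=5 nodes, M=7 members, R=3 reactions → 2N=10, M+R=10
member 0 (0-1): L=3.8525, (cx,cy)=(0.4984,0.8670)
member 1 (0-2): L=3.4770, (cx,cy)=(1.0000,0.0000)
member 2 (1-2): L=3.6851, (cx,cy)=(0.4225,-0.9064)
member 3 (1-3): L=3.5126, (cx,cy)=(0.9981,0.0612)
member 4 (2-3): L=4.0542, (cx,cy)=(0.4807,0.8769)
member 5 (2-4): L=3.5230, (cx,cy)=(1.0000,0.0000)
member 6 (3-4): L=3.8879, (cx,cy)=(0.4048,-0.9144)
solve A·x = −loads:
  F[0-1] = -2943.5291 N (compression)
  F[0-2] = -2391.9028 N (compression)
  F[1-2] = +1844.2247 N (tension)
  F[1-3] = +1615.7215 N (tension)
  F[2-3] = -1906.2487 N (compression)
  F[2-4] = -696.2920 N (compression)
  F[3-4] = +1719.8792 N (tension)
  Rx@0 = +3858.8800 N
  Ry@0 = +2551.9290 N
  Ry@4 = -1572.6290 N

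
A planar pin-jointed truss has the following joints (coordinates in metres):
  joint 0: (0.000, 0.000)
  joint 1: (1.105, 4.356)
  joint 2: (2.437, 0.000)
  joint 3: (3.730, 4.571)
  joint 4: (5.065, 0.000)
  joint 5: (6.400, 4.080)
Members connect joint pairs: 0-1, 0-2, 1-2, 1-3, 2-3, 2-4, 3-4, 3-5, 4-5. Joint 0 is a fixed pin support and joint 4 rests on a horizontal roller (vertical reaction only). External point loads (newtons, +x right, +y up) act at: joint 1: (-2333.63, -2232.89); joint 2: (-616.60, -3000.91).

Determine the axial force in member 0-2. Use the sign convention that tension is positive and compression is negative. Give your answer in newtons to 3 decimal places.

-1603.287

N=6 nodes, M=9 members, R=3 reactions → 2N=12, M+R=12
member 0 (0-1): L=4.4940, (cx,cy)=(0.2459,0.9693)
member 1 (0-2): L=2.4370, (cx,cy)=(1.0000,0.0000)
member 2 (1-2): L=4.5551, (cx,cy)=(0.2924,-0.9563)
member 3 (1-3): L=2.6338, (cx,cy)=(0.9967,0.0816)
member 4 (2-3): L=4.7504, (cx,cy)=(0.2722,0.9622)
member 5 (2-4): L=2.6280, (cx,cy)=(1.0000,0.0000)
member 6 (3-4): L=4.7620, (cx,cy)=(0.2803,-0.9599)
member 7 (3-5): L=2.7148, (cx,cy)=(0.9835,-0.1809)
member 8 (4-5): L=4.2929, (cx,cy)=(0.3110,0.9504)
solve A·x = −loads:
  F[0-1] = -5477.9370 N (compression)
  F[0-2] = -1603.2871 N (compression)
  F[1-2] = +3221.3343 N (tension)
  F[1-3] = +44.8564 N (tension)
  F[2-3] = -82.7446 N (compression)
  F[2-4] = -22.1844 N (compression)
  F[3-4] = +79.1321 N (tension)
  F[3-5] = -0.0000 N (tension)
  F[4-5] = +0.0000 N (tension)
  Rx@0 = +2950.2300 N
  Ry@0 = +5309.7588 N
  Ry@4 = -75.9588 N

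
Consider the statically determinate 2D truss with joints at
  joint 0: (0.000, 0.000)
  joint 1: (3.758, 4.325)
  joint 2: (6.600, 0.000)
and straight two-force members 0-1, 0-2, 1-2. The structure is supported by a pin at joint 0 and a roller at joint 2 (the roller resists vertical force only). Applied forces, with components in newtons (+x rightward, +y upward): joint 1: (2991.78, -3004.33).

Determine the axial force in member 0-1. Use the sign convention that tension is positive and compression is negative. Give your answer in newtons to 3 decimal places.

883.403

N=3 nodes, M=3 members, R=3 reactions → 2N=6, M+R=6
member 0 (0-1): L=5.7296, (cx,cy)=(0.6559,0.7549)
member 1 (0-2): L=6.6000, (cx,cy)=(1.0000,0.0000)
member 2 (1-2): L=5.1752, (cx,cy)=(0.5492,-0.8357)
solve A·x = −loads:
  F[0-1] = +883.4030 N (tension)
  F[0-2] = +2412.3617 N (tension)
  F[1-2] = -4392.8324 N (compression)
  Rx@0 = -2991.7800 N
  Ry@0 = -666.8398 N
  Ry@2 = +3671.1698 N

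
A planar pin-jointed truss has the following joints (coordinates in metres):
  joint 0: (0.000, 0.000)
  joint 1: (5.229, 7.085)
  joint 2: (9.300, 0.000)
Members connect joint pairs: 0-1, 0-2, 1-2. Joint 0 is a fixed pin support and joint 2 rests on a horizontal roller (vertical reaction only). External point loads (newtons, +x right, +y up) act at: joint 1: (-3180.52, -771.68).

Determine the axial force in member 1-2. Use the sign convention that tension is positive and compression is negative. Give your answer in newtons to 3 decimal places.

N=3 nodes, M=3 members, R=3 reactions → 2N=6, M+R=6
member 0 (0-1): L=8.8057, (cx,cy)=(0.5938,0.8046)
member 1 (0-2): L=9.3000, (cx,cy)=(1.0000,0.0000)
member 2 (1-2): L=8.1713, (cx,cy)=(0.4982,-0.8671)
solve A·x = −loads:
  F[0-1] = -3431.2942 N (compression)
  F[0-2] = -1142.9401 N (compression)
  F[1-2] = +2294.1084 N (tension)
  Rx@0 = +3180.5200 N
  Ry@0 = +2760.8058 N
  Ry@2 = -1989.1258 N

2294.108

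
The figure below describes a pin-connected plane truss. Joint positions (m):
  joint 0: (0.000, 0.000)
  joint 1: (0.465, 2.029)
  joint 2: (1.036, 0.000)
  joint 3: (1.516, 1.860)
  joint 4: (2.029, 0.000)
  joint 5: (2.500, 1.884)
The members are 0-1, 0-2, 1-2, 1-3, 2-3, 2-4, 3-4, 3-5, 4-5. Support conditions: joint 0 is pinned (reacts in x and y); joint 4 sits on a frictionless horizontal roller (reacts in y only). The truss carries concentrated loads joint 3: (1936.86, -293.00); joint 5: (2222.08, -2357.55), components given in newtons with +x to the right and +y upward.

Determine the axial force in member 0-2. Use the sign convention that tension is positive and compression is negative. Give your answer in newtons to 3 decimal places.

N=6 nodes, M=9 members, R=3 reactions → 2N=12, M+R=12
member 0 (0-1): L=2.0816, (cx,cy)=(0.2234,0.9747)
member 1 (0-2): L=1.0360, (cx,cy)=(1.0000,0.0000)
member 2 (1-2): L=2.1078, (cx,cy)=(0.2709,-0.9626)
member 3 (1-3): L=1.0645, (cx,cy)=(0.9873,-0.1588)
member 4 (2-3): L=1.9209, (cx,cy)=(0.2499,0.9683)
member 5 (2-4): L=0.9930, (cx,cy)=(1.0000,0.0000)
member 6 (3-4): L=1.9294, (cx,cy)=(0.2659,-0.9640)
member 7 (3-5): L=0.9843, (cx,cy)=(0.9997,0.0244)
member 8 (4-5): L=1.9420, (cx,cy)=(0.2425,0.9701)
solve A·x = −loads:
  F[0-1] = +4423.7922 N (tension)
  F[0-2] = +3170.7282 N (tension)
  F[1-2] = -4864.7135 N (compression)
  F[1-3] = +2335.6694 N (tension)
  F[2-3] = +4836.2324 N (tension)
  F[2-4] = +644.4252 N (tension)
  F[3-4] = -4705.3741 N (compression)
  F[3-5] = +2829.5570 N (tension)
  F[4-5] = -2501.2233 N (compression)
  Rx@0 = -4158.9400 N
  Ry@0 = -4312.0036 N
  Ry@4 = +6962.5536 N

3170.728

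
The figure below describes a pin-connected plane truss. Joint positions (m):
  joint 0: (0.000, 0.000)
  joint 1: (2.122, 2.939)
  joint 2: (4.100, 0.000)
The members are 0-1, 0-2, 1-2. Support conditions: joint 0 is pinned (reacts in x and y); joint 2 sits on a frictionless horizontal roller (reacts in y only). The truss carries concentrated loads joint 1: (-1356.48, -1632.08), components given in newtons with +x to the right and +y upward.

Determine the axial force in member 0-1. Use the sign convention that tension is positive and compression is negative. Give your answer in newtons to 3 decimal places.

N=3 nodes, M=3 members, R=3 reactions → 2N=6, M+R=6
member 0 (0-1): L=3.6250, (cx,cy)=(0.5854,0.8108)
member 1 (0-2): L=4.1000, (cx,cy)=(1.0000,0.0000)
member 2 (1-2): L=3.5426, (cx,cy)=(0.5583,-0.8296)
solve A·x = −loads:
  F[0-1] = -2170.4886 N (compression)
  F[0-2] = -85.9199 N (compression)
  F[1-2] = +153.8839 N (tension)
  Rx@0 = +1356.4800 N
  Ry@0 = +1759.7436 N
  Ry@2 = -127.6636 N

-2170.489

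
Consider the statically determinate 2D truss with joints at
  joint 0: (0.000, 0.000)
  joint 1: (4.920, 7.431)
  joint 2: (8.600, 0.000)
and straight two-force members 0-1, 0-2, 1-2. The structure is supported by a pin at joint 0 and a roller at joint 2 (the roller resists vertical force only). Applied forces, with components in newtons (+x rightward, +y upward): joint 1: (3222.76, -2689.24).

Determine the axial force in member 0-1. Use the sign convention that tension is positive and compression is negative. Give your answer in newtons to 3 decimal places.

1959.620

N=3 nodes, M=3 members, R=3 reactions → 2N=6, M+R=6
member 0 (0-1): L=8.9121, (cx,cy)=(0.5521,0.8338)
member 1 (0-2): L=8.6000, (cx,cy)=(1.0000,0.0000)
member 2 (1-2): L=8.2923, (cx,cy)=(0.4438,-0.8961)
solve A·x = −loads:
  F[0-1] = +1959.6203 N (tension)
  F[0-2] = +2140.9394 N (tension)
  F[1-2] = -4824.2667 N (compression)
  Rx@0 = -3222.7600 N
  Ry@0 = -1633.9449 N
  Ry@2 = +4323.1849 N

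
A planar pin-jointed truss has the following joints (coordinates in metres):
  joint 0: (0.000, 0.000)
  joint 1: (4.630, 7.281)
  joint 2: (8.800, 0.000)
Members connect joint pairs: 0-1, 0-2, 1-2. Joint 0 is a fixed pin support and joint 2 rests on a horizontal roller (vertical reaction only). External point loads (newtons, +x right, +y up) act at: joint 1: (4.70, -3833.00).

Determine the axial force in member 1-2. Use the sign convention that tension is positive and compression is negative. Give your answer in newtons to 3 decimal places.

-2328.492

N=3 nodes, M=3 members, R=3 reactions → 2N=6, M+R=6
member 0 (0-1): L=8.6284, (cx,cy)=(0.5366,0.8438)
member 1 (0-2): L=8.8000, (cx,cy)=(1.0000,0.0000)
member 2 (1-2): L=8.3906, (cx,cy)=(0.4970,-0.8678)
solve A·x = −loads:
  F[0-1] = -2147.8419 N (compression)
  F[0-2] = +1157.2276 N (tension)
  F[1-2] = -2328.4923 N (compression)
  Rx@0 = -4.7000 N
  Ry@0 = +1812.4306 N
  Ry@2 = +2020.5694 N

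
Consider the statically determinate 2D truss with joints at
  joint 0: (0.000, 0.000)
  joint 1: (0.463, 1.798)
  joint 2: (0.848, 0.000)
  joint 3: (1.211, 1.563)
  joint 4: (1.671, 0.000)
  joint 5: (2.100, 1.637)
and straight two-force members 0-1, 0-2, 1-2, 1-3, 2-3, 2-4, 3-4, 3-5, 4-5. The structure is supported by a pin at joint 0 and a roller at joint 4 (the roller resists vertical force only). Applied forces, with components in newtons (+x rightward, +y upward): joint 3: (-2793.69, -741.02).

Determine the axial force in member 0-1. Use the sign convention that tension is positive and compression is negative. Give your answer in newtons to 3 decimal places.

N=6 nodes, M=9 members, R=3 reactions → 2N=12, M+R=12
member 0 (0-1): L=1.8567, (cx,cy)=(0.2494,0.9684)
member 1 (0-2): L=0.8480, (cx,cy)=(1.0000,0.0000)
member 2 (1-2): L=1.8388, (cx,cy)=(0.2094,-0.9778)
member 3 (1-3): L=0.7840, (cx,cy)=(0.9540,-0.2997)
member 4 (2-3): L=1.6046, (cx,cy)=(0.2262,0.9741)
member 5 (2-4): L=0.8230, (cx,cy)=(1.0000,0.0000)
member 6 (3-4): L=1.6293, (cx,cy)=(0.2823,-0.9593)
member 7 (3-5): L=0.8921, (cx,cy)=(0.9966,0.0830)
member 8 (4-5): L=1.6923, (cx,cy)=(0.2535,0.9673)
solve A·x = −loads:
  F[0-1] = -2909.0228 N (compression)
  F[0-2] = -2068.2582 N (compression)
  F[1-2] = +3338.6541 N (tension)
  F[1-3] = -1493.1275 N (compression)
  F[2-3] = -3351.5384 N (compression)
  F[2-4] = -611.0082 N (compression)
  F[3-4] = +2164.1442 N (tension)
  F[3-5] = -0.0000 N (compression)
  F[4-5] = +0.0000 N (tension)
  Rx@0 = +2793.6900 N
  Ry@0 = +2817.1195 N
  Ry@4 = -2076.0995 N

-2909.023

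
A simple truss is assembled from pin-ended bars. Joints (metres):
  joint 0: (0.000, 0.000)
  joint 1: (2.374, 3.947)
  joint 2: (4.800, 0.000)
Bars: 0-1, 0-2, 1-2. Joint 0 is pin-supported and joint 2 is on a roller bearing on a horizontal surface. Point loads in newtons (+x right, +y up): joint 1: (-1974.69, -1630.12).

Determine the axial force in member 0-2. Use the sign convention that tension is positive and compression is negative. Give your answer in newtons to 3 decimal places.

N=3 nodes, M=3 members, R=3 reactions → 2N=6, M+R=6
member 0 (0-1): L=4.6059, (cx,cy)=(0.5154,0.8569)
member 1 (0-2): L=4.8000, (cx,cy)=(1.0000,0.0000)
member 2 (1-2): L=4.6330, (cx,cy)=(0.5236,-0.8519)
solve A·x = −loads:
  F[0-1] = -2856.2908 N (compression)
  F[0-2] = -502.4967 N (compression)
  F[1-2] = +959.6229 N (tension)
  Rx@0 = +1974.6900 N
  Ry@0 = +2447.6609 N
  Ry@2 = -817.5409 N

-502.497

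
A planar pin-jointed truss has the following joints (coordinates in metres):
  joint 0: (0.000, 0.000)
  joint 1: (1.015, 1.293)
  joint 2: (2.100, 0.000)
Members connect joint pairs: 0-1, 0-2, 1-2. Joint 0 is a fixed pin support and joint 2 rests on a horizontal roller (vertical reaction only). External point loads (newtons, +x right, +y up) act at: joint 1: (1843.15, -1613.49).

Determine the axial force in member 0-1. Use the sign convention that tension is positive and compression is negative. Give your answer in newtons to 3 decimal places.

N=3 nodes, M=3 members, R=3 reactions → 2N=6, M+R=6
member 0 (0-1): L=1.6438, (cx,cy)=(0.6175,0.7866)
member 1 (0-2): L=2.1000, (cx,cy)=(1.0000,0.0000)
member 2 (1-2): L=1.6879, (cx,cy)=(0.6428,-0.7660)
solve A·x = −loads:
  F[0-1] = +382.9393 N (tension)
  F[0-2] = +1606.6956 N (tension)
  F[1-2] = -2499.5149 N (compression)
  Rx@0 = -1843.1500 N
  Ry@0 = -301.2173 N
  Ry@2 = +1914.7073 N

382.939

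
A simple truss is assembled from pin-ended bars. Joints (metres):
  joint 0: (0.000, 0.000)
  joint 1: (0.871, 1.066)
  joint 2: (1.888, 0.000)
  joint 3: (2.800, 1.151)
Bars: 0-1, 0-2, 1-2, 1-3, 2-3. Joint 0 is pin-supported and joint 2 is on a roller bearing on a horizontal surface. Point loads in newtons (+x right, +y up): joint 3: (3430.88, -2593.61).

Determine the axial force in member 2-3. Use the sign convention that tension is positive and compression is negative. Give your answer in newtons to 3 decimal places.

N=4 nodes, M=5 members, R=3 reactions → 2N=8, M+R=8
member 0 (0-1): L=1.3766, (cx,cy)=(0.6327,0.7744)
member 1 (0-2): L=1.8880, (cx,cy)=(1.0000,0.0000)
member 2 (1-2): L=1.4733, (cx,cy)=(0.6903,-0.7235)
member 3 (1-3): L=1.9309, (cx,cy)=(0.9990,0.0440)
member 4 (2-3): L=1.4685, (cx,cy)=(0.6210,0.7838)
solve A·x = −loads:
  F[0-1] = +4318.8819 N (tension)
  F[0-2] = +698.2224 N (tension)
  F[1-2] = -4276.1499 N (compression)
  F[1-3] = +5689.9228 N (tension)
  F[2-3] = -3628.6674 N (compression)
  Rx@0 = -3430.8800 N
  Ry@0 = -3344.4466 N
  Ry@2 = +5938.0566 N

-3628.667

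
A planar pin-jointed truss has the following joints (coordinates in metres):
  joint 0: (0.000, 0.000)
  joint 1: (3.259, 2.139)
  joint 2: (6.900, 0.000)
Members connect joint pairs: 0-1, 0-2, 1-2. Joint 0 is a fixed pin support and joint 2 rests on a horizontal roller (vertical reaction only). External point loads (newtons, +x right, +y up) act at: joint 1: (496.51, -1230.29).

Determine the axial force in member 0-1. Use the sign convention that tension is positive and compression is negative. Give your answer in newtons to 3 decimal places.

-902.636

N=3 nodes, M=3 members, R=3 reactions → 2N=6, M+R=6
member 0 (0-1): L=3.8983, (cx,cy)=(0.8360,0.5487)
member 1 (0-2): L=6.9000, (cx,cy)=(1.0000,0.0000)
member 2 (1-2): L=4.2228, (cx,cy)=(0.8622,-0.5065)
solve A·x = −loads:
  F[0-1] = -902.6363 N (compression)
  F[0-2] = +1251.1273 N (tension)
  F[1-2] = -1451.0532 N (compression)
  Rx@0 = -496.5100 N
  Ry@0 = +495.2828 N
  Ry@2 = +735.0072 N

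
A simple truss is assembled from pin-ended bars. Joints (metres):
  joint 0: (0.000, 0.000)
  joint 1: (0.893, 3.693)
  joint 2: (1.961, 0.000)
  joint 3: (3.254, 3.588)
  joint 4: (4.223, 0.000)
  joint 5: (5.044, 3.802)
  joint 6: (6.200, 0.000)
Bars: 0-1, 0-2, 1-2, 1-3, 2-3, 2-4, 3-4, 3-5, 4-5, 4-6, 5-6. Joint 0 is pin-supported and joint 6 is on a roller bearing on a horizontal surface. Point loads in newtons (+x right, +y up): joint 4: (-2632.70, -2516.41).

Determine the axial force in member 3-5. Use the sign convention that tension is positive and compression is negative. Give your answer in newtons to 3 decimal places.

N=7 nodes, M=11 members, R=3 reactions → 2N=14, M+R=14
member 0 (0-1): L=3.7994, (cx,cy)=(0.2350,0.9720)
member 1 (0-2): L=1.9610, (cx,cy)=(1.0000,0.0000)
member 2 (1-2): L=3.8443, (cx,cy)=(0.2778,-0.9606)
member 3 (1-3): L=2.3633, (cx,cy)=(0.9990,-0.0444)
member 4 (2-3): L=3.8139, (cx,cy)=(0.3390,0.9408)
member 5 (2-4): L=2.2620, (cx,cy)=(1.0000,0.0000)
member 6 (3-4): L=3.7165, (cx,cy)=(0.2607,-0.9654)
member 7 (3-5): L=1.8027, (cx,cy)=(0.9929,0.1187)
member 8 (4-5): L=3.8896, (cx,cy)=(0.2111,0.9775)
member 9 (4-6): L=1.9770, (cx,cy)=(1.0000,0.0000)
member 10 (5-6): L=3.9739, (cx,cy)=(0.2909,-0.9568)
solve A·x = −loads:
  F[0-1] = -825.5359 N (compression)
  F[0-2] = -2438.6702 N (compression)
  F[1-2] = +855.2734 N (tension)
  F[1-3] = -432.0615 N (compression)
  F[2-3] = -873.3270 N (compression)
  F[2-4] = -1904.9847 N (compression)
  F[3-4] = +717.8621 N (tension)
  F[3-5] = -921.3956 N (compression)
  F[4-5] = +1865.4041 N (tension)
  F[4-6] = +521.1425 N (tension)
  F[5-6] = -1791.4757 N (compression)
  Rx@0 = +2632.7000 N
  Ry@0 = +802.4101 N
  Ry@6 = +1713.9999 N

-921.396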